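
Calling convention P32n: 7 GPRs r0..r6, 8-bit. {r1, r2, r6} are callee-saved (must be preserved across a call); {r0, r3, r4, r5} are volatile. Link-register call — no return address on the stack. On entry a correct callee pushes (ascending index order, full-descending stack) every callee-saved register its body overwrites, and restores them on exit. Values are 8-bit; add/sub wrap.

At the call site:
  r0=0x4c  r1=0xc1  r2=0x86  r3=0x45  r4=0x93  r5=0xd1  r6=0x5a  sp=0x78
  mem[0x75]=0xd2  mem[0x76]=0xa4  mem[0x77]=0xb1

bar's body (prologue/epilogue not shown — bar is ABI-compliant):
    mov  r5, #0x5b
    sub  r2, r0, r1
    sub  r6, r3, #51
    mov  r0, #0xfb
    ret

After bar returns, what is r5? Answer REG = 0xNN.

prologue: push r2 -> mem[0x77]=0x86, sp=0x77
prologue: push r6 -> mem[0x76]=0x5a, sp=0x76
body[0] mov  r5, #0x5b -> r5=0x5b
body[1] sub  r2, r0, r1 -> r2=0x8b
body[2] sub  r6, r3, #51 -> r6=0x12
body[3] mov  r0, #0xfb -> r0=0xfb
epilogue: pop r6=0x5a, sp=0x77
epilogue: pop r2=0x86, sp=0x78
r5 is caller-saved -> body value

REG = 0x5b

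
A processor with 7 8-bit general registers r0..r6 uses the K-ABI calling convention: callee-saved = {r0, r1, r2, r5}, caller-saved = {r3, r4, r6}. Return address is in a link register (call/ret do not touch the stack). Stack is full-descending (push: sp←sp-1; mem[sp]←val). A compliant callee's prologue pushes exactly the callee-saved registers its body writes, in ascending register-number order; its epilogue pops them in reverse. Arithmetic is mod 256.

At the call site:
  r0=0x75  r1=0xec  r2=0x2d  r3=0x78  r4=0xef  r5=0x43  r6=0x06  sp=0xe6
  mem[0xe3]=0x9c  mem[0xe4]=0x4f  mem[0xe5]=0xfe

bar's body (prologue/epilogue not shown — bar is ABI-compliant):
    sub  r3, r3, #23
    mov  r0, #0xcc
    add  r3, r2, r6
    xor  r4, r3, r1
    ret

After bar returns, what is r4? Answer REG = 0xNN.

prologue: push r0 -> mem[0xe5]=0x75, sp=0xe5
body[0] sub  r3, r3, #23 -> r3=0x61
body[1] mov  r0, #0xcc -> r0=0xcc
body[2] add  r3, r2, r6 -> r3=0x33
body[3] xor  r4, r3, r1 -> r4=0xdf
epilogue: pop r0=0x75, sp=0xe6
r4 is caller-saved -> body value

REG = 0xdf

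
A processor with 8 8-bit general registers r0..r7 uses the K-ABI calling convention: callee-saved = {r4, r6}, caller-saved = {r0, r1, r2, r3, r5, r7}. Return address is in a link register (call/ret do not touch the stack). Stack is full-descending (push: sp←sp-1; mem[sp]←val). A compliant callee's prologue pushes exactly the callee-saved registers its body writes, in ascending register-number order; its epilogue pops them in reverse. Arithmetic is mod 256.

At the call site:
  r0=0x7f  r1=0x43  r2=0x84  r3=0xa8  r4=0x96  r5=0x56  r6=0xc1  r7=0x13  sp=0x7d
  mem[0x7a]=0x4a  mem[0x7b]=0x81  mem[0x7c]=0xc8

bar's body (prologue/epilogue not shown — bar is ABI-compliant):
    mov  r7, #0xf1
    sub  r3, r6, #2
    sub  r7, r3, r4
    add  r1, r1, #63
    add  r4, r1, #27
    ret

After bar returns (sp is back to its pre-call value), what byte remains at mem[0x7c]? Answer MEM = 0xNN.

MEM = 0x96

prologue: push r4 → mem[0x7c]=0x96, sp=0x7c
body[0] mov  r7, #0xf1 → r7=0xf1
body[1] sub  r3, r6, #2 → r3=0xbf
body[2] sub  r7, r3, r4 → r7=0x29
body[3] add  r1, r1, #63 → r1=0x82
body[4] add  r4, r1, #27 → r4=0x9d
epilogue: pop r4=0x96, sp=0x7d
prologue pushed ['r4'] at ['0x7c']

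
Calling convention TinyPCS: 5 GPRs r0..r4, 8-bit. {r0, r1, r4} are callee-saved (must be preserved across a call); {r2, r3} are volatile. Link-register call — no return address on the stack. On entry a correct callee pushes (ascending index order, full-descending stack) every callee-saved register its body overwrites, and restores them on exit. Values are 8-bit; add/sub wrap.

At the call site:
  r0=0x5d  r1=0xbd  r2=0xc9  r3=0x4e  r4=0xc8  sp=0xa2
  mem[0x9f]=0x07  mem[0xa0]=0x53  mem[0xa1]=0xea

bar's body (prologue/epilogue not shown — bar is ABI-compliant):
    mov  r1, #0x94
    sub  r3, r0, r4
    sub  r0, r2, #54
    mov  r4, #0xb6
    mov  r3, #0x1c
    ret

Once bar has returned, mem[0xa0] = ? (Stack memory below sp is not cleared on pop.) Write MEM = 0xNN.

MEM = 0xbd

prologue: push r0 → mem[0xa1]=0x5d, sp=0xa1
prologue: push r1 → mem[0xa0]=0xbd, sp=0xa0
prologue: push r4 → mem[0x9f]=0xc8, sp=0x9f
body[0] mov  r1, #0x94 → r1=0x94
body[1] sub  r3, r0, r4 → r3=0x95
body[2] sub  r0, r2, #54 → r0=0x93
body[3] mov  r4, #0xb6 → r4=0xb6
body[4] mov  r3, #0x1c → r3=0x1c
epilogue: pop r4=0xc8, sp=0xa0
epilogue: pop r1=0xbd, sp=0xa1
epilogue: pop r0=0x5d, sp=0xa2
prologue pushed ['r0', 'r1', 'r4'] at ['0xa1', '0xa0', '0x9f']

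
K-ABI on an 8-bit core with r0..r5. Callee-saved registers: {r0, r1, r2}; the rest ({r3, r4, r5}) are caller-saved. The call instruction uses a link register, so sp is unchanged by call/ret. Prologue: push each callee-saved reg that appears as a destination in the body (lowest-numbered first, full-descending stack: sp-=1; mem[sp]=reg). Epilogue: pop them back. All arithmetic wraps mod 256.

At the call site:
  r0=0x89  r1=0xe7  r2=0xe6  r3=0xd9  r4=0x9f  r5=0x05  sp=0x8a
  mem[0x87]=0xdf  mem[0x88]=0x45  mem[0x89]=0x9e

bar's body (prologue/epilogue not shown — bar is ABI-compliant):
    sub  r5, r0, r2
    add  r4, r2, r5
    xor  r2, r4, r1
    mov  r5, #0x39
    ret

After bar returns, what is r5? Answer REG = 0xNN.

REG = 0x39

prologue: push r2 → mem[0x89]=0xe6, sp=0x89
body[0] sub  r5, r0, r2 → r5=0xa3
body[1] add  r4, r2, r5 → r4=0x89
body[2] xor  r2, r4, r1 → r2=0x6e
body[3] mov  r5, #0x39 → r5=0x39
epilogue: pop r2=0xe6, sp=0x8a
r5 is caller-saved → body value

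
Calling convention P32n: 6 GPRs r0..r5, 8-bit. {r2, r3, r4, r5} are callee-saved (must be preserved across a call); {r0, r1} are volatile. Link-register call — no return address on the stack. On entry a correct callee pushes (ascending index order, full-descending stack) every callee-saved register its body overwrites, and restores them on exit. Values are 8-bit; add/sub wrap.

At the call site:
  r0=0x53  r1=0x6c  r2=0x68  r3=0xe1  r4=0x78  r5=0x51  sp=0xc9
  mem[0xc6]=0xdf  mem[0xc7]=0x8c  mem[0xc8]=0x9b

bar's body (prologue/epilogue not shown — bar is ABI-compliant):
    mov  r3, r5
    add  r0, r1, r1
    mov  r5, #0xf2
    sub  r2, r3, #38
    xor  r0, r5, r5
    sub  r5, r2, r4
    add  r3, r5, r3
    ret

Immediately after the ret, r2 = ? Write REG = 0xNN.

REG = 0x68

prologue: push r2 → mem[0xc8]=0x68, sp=0xc8
prologue: push r3 → mem[0xc7]=0xe1, sp=0xc7
prologue: push r5 → mem[0xc6]=0x51, sp=0xc6
body[0] mov  r3, r5 → r3=0x51
body[1] add  r0, r1, r1 → r0=0xd8
body[2] mov  r5, #0xf2 → r5=0xf2
body[3] sub  r2, r3, #38 → r2=0x2b
body[4] xor  r0, r5, r5 → r0=0x00
body[5] sub  r5, r2, r4 → r5=0xb3
body[6] add  r3, r5, r3 → r3=0x04
epilogue: pop r5=0x51, sp=0xc7
epilogue: pop r3=0xe1, sp=0xc8
epilogue: pop r2=0x68, sp=0xc9
r2 is callee-saved → restored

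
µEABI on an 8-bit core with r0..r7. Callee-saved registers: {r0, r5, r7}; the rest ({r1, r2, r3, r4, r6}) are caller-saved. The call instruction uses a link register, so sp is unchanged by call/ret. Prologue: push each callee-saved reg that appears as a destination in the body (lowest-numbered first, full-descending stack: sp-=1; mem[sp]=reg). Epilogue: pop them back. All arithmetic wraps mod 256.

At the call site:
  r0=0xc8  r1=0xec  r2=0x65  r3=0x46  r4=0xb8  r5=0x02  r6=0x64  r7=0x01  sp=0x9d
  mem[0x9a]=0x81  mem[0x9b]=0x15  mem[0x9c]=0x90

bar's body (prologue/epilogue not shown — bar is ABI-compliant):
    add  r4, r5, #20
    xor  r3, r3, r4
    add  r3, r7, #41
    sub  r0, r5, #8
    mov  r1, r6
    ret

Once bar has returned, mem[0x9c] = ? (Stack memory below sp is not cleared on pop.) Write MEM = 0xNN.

prologue: push r0 -> mem[0x9c]=0xc8, sp=0x9c
body[0] add  r4, r5, #20 -> r4=0x16
body[1] xor  r3, r3, r4 -> r3=0x50
body[2] add  r3, r7, #41 -> r3=0x2a
body[3] sub  r0, r5, #8 -> r0=0xfa
body[4] mov  r1, r6 -> r1=0x64
epilogue: pop r0=0xc8, sp=0x9d
prologue pushed ['r0'] at ['0x9c']

MEM = 0xc8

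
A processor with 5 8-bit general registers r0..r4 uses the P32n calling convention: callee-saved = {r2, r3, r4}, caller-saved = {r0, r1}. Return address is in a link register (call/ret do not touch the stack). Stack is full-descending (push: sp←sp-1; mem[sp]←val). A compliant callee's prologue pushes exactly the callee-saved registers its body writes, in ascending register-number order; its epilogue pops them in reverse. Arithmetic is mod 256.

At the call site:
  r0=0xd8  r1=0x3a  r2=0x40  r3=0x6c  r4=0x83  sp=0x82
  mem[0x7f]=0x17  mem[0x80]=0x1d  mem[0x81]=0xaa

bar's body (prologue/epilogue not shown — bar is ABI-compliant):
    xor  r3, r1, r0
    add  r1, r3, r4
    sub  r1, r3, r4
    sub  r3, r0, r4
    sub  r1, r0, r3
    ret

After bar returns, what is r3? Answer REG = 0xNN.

REG = 0x6c

prologue: push r3 -> mem[0x81]=0x6c, sp=0x81
body[0] xor  r3, r1, r0 -> r3=0xe2
body[1] add  r1, r3, r4 -> r1=0x65
body[2] sub  r1, r3, r4 -> r1=0x5f
body[3] sub  r3, r0, r4 -> r3=0x55
body[4] sub  r1, r0, r3 -> r1=0x83
epilogue: pop r3=0x6c, sp=0x82
r3 is callee-saved -> restored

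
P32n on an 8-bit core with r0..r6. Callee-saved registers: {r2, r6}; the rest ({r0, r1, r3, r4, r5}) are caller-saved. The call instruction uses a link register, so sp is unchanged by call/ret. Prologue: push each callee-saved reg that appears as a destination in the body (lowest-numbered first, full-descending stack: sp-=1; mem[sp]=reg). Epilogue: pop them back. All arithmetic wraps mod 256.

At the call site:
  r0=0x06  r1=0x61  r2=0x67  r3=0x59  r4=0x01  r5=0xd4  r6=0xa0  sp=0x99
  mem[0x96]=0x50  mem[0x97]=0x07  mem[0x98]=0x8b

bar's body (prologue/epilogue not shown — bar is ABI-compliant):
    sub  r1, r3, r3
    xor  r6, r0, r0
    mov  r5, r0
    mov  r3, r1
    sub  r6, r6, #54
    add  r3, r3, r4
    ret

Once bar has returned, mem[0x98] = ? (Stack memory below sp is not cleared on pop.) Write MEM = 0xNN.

MEM = 0xa0

prologue: push r6 → mem[0x98]=0xa0, sp=0x98
body[0] sub  r1, r3, r3 → r1=0x00
body[1] xor  r6, r0, r0 → r6=0x00
body[2] mov  r5, r0 → r5=0x06
body[3] mov  r3, r1 → r3=0x00
body[4] sub  r6, r6, #54 → r6=0xca
body[5] add  r3, r3, r4 → r3=0x01
epilogue: pop r6=0xa0, sp=0x99
prologue pushed ['r6'] at ['0x98']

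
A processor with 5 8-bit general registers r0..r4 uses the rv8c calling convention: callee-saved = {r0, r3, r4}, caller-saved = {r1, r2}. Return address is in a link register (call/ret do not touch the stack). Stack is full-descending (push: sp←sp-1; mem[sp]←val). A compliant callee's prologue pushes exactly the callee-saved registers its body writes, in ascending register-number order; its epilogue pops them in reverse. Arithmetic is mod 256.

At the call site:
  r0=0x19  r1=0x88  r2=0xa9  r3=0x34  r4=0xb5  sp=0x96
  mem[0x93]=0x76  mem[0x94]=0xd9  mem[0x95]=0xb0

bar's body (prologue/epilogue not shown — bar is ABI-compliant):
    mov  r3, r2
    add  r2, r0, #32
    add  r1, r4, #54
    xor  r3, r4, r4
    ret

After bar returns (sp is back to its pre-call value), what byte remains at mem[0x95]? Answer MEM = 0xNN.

MEM = 0x34

prologue: push r3 -> mem[0x95]=0x34, sp=0x95
body[0] mov  r3, r2 -> r3=0xa9
body[1] add  r2, r0, #32 -> r2=0x39
body[2] add  r1, r4, #54 -> r1=0xeb
body[3] xor  r3, r4, r4 -> r3=0x00
epilogue: pop r3=0x34, sp=0x96
prologue pushed ['r3'] at ['0x95']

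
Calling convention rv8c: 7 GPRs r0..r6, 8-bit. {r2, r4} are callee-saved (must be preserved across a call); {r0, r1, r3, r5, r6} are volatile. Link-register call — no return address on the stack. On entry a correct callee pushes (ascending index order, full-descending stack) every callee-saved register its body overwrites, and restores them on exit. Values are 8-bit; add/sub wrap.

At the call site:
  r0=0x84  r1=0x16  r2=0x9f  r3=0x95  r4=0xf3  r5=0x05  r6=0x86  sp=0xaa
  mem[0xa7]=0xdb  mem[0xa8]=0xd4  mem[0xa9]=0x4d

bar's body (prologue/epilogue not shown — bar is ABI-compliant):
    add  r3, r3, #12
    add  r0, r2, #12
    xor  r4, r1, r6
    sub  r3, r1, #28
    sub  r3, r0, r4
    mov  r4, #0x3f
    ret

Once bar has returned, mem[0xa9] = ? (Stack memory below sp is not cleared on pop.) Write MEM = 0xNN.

prologue: push r4 → mem[0xa9]=0xf3, sp=0xa9
body[0] add  r3, r3, #12 → r3=0xa1
body[1] add  r0, r2, #12 → r0=0xab
body[2] xor  r4, r1, r6 → r4=0x90
body[3] sub  r3, r1, #28 → r3=0xfa
body[4] sub  r3, r0, r4 → r3=0x1b
body[5] mov  r4, #0x3f → r4=0x3f
epilogue: pop r4=0xf3, sp=0xaa
prologue pushed ['r4'] at ['0xa9']

MEM = 0xf3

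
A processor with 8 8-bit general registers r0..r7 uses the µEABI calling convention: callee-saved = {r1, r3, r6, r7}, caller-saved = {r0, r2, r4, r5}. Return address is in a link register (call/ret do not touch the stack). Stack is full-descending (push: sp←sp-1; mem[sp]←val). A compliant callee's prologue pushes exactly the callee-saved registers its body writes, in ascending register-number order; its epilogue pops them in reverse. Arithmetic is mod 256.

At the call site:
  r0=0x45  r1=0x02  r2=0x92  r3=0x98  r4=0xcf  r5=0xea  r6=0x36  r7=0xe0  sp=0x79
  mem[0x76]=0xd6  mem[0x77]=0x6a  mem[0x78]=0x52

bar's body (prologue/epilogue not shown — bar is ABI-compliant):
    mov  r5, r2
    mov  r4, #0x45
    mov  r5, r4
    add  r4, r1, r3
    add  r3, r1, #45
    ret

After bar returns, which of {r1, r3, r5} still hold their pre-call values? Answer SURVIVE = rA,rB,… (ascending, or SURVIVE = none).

prologue: push r3 → mem[0x78]=0x98, sp=0x78
body[0] mov  r5, r2 → r5=0x92
body[1] mov  r4, #0x45 → r4=0x45
body[2] mov  r5, r4 → r5=0x45
body[3] add  r4, r1, r3 → r4=0x9a
body[4] add  r3, r1, #45 → r3=0x2f
epilogue: pop r3=0x98, sp=0x79
r1: callee-saved, written=False
r3: callee-saved, written=True
r5: caller-saved, written=True

SURVIVE = r1,r3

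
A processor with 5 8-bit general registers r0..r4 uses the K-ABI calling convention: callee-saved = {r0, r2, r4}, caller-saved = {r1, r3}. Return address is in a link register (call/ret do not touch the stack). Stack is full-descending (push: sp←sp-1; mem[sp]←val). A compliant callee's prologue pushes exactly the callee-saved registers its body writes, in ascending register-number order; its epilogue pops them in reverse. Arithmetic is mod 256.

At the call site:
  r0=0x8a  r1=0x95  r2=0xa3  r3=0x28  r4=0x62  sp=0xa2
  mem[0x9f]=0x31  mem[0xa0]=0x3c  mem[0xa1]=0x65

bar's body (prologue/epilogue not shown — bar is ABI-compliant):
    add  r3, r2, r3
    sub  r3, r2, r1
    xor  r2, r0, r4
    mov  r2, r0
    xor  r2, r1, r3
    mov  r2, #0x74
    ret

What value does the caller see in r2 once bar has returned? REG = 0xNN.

REG = 0xa3

prologue: push r2 → mem[0xa1]=0xa3, sp=0xa1
body[0] add  r3, r2, r3 → r3=0xcb
body[1] sub  r3, r2, r1 → r3=0x0e
body[2] xor  r2, r0, r4 → r2=0xe8
body[3] mov  r2, r0 → r2=0x8a
body[4] xor  r2, r1, r3 → r2=0x9b
body[5] mov  r2, #0x74 → r2=0x74
epilogue: pop r2=0xa3, sp=0xa2
r2 is callee-saved → restored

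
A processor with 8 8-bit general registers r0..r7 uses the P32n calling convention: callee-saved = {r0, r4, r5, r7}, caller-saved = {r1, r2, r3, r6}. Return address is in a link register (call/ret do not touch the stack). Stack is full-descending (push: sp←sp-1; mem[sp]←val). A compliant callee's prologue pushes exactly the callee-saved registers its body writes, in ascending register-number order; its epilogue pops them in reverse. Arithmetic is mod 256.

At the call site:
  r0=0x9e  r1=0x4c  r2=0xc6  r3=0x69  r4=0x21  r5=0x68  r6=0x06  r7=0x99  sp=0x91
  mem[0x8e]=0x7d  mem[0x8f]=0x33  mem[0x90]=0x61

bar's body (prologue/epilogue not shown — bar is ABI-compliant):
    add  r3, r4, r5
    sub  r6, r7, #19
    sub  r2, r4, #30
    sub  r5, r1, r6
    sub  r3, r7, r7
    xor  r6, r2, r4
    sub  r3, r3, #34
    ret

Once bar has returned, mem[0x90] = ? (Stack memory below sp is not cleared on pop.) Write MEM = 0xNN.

prologue: push r5 → mem[0x90]=0x68, sp=0x90
body[0] add  r3, r4, r5 → r3=0x89
body[1] sub  r6, r7, #19 → r6=0x86
body[2] sub  r2, r4, #30 → r2=0x03
body[3] sub  r5, r1, r6 → r5=0xc6
body[4] sub  r3, r7, r7 → r3=0x00
body[5] xor  r6, r2, r4 → r6=0x22
body[6] sub  r3, r3, #34 → r3=0xde
epilogue: pop r5=0x68, sp=0x91
prologue pushed ['r5'] at ['0x90']

MEM = 0x68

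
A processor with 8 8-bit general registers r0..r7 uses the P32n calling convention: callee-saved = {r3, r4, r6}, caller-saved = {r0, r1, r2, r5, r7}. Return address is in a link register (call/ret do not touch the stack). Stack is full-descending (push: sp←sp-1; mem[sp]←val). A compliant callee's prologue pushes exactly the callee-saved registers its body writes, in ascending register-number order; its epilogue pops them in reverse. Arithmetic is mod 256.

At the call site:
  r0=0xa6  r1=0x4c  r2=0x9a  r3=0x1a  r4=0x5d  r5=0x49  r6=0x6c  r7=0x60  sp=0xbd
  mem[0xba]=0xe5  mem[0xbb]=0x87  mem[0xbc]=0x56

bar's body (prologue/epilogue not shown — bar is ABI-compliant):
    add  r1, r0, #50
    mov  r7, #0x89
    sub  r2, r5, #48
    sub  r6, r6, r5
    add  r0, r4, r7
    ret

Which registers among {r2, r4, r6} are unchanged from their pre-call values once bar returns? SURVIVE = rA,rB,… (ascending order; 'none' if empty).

prologue: push r6 -> mem[0xbc]=0x6c, sp=0xbc
body[0] add  r1, r0, #50 -> r1=0xd8
body[1] mov  r7, #0x89 -> r7=0x89
body[2] sub  r2, r5, #48 -> r2=0x19
body[3] sub  r6, r6, r5 -> r6=0x23
body[4] add  r0, r4, r7 -> r0=0xe6
epilogue: pop r6=0x6c, sp=0xbd
r2: caller-saved, written=True
r4: callee-saved, written=False
r6: callee-saved, written=True

SURVIVE = r4,r6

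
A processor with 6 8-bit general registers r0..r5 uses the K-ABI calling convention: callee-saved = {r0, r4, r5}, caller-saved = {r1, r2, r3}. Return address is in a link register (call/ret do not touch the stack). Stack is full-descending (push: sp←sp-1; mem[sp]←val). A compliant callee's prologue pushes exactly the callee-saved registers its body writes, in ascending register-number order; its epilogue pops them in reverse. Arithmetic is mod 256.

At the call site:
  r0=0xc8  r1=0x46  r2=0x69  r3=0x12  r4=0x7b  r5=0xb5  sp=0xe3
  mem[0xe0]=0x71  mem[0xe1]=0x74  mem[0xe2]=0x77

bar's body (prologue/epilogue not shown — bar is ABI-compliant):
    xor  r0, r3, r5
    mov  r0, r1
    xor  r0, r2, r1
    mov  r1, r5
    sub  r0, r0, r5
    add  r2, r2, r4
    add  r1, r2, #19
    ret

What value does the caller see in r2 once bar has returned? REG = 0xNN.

prologue: push r0 -> mem[0xe2]=0xc8, sp=0xe2
body[0] xor  r0, r3, r5 -> r0=0xa7
body[1] mov  r0, r1 -> r0=0x46
body[2] xor  r0, r2, r1 -> r0=0x2f
body[3] mov  r1, r5 -> r1=0xb5
body[4] sub  r0, r0, r5 -> r0=0x7a
body[5] add  r2, r2, r4 -> r2=0xe4
body[6] add  r1, r2, #19 -> r1=0xf7
epilogue: pop r0=0xc8, sp=0xe3
r2 is caller-saved -> body value

REG = 0xe4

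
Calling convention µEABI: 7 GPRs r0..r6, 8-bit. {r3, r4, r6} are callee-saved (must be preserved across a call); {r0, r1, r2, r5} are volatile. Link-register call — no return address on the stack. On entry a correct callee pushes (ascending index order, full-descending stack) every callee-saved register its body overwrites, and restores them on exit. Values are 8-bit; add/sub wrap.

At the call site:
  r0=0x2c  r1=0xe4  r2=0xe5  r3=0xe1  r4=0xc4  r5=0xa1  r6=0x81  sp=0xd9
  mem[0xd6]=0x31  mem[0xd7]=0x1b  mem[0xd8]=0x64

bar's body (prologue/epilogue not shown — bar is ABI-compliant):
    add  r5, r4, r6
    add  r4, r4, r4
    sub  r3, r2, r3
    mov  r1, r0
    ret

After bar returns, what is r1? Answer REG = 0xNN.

REG = 0x2c

prologue: push r3 -> mem[0xd8]=0xe1, sp=0xd8
prologue: push r4 -> mem[0xd7]=0xc4, sp=0xd7
body[0] add  r5, r4, r6 -> r5=0x45
body[1] add  r4, r4, r4 -> r4=0x88
body[2] sub  r3, r2, r3 -> r3=0x04
body[3] mov  r1, r0 -> r1=0x2c
epilogue: pop r4=0xc4, sp=0xd8
epilogue: pop r3=0xe1, sp=0xd9
r1 is caller-saved -> body value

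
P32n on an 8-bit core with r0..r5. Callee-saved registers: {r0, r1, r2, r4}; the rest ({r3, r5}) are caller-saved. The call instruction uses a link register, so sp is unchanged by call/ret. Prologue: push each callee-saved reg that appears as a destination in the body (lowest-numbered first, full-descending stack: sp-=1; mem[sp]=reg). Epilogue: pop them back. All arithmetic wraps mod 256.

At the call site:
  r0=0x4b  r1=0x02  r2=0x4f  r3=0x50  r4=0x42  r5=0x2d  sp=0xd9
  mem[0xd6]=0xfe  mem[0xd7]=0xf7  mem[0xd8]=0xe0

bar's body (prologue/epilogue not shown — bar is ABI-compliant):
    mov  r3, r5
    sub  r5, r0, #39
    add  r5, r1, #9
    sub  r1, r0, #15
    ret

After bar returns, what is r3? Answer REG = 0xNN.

REG = 0x2d

prologue: push r1 → mem[0xd8]=0x02, sp=0xd8
body[0] mov  r3, r5 → r3=0x2d
body[1] sub  r5, r0, #39 → r5=0x24
body[2] add  r5, r1, #9 → r5=0x0b
body[3] sub  r1, r0, #15 → r1=0x3c
epilogue: pop r1=0x02, sp=0xd9
r3 is caller-saved → body value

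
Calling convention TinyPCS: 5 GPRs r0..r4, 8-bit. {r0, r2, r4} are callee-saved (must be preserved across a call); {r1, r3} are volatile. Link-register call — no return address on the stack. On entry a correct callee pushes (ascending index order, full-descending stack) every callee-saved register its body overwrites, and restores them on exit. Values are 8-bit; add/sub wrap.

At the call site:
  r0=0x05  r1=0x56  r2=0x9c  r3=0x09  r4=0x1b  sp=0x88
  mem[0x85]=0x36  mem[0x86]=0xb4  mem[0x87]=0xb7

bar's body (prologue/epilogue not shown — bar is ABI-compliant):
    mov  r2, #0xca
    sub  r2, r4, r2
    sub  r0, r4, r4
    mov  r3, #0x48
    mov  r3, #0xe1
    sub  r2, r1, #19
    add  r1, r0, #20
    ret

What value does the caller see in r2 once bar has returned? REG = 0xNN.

prologue: push r0 -> mem[0x87]=0x05, sp=0x87
prologue: push r2 -> mem[0x86]=0x9c, sp=0x86
body[0] mov  r2, #0xca -> r2=0xca
body[1] sub  r2, r4, r2 -> r2=0x51
body[2] sub  r0, r4, r4 -> r0=0x00
body[3] mov  r3, #0x48 -> r3=0x48
body[4] mov  r3, #0xe1 -> r3=0xe1
body[5] sub  r2, r1, #19 -> r2=0x43
body[6] add  r1, r0, #20 -> r1=0x14
epilogue: pop r2=0x9c, sp=0x87
epilogue: pop r0=0x05, sp=0x88
r2 is callee-saved -> restored

REG = 0x9c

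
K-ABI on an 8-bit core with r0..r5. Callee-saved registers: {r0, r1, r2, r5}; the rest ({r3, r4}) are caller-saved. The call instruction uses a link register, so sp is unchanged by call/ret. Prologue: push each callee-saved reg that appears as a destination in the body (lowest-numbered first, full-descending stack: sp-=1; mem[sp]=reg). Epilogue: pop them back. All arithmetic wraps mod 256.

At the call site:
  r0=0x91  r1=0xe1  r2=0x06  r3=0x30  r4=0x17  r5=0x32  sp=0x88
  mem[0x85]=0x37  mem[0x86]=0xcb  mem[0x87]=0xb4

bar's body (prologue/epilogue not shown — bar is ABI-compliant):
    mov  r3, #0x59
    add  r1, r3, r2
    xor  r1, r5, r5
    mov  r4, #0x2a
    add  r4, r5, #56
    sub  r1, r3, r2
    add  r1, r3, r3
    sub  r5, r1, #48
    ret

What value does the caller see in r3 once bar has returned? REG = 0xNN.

REG = 0x59

prologue: push r1 → mem[0x87]=0xe1, sp=0x87
prologue: push r5 → mem[0x86]=0x32, sp=0x86
body[0] mov  r3, #0x59 → r3=0x59
body[1] add  r1, r3, r2 → r1=0x5f
body[2] xor  r1, r5, r5 → r1=0x00
body[3] mov  r4, #0x2a → r4=0x2a
body[4] add  r4, r5, #56 → r4=0x6a
body[5] sub  r1, r3, r2 → r1=0x53
body[6] add  r1, r3, r3 → r1=0xb2
body[7] sub  r5, r1, #48 → r5=0x82
epilogue: pop r5=0x32, sp=0x87
epilogue: pop r1=0xe1, sp=0x88
r3 is caller-saved → body value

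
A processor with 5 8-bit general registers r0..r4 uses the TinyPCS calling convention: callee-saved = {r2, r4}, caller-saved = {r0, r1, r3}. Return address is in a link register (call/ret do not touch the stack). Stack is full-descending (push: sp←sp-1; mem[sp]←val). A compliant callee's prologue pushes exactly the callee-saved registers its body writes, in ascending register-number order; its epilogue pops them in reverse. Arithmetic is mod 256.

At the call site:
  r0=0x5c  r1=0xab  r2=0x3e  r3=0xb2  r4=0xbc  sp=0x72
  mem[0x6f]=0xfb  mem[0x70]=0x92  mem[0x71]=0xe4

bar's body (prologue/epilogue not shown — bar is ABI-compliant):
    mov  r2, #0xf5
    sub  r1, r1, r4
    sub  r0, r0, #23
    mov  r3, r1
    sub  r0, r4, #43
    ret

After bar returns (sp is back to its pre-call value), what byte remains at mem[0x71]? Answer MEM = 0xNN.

MEM = 0x3e

prologue: push r2 -> mem[0x71]=0x3e, sp=0x71
body[0] mov  r2, #0xf5 -> r2=0xf5
body[1] sub  r1, r1, r4 -> r1=0xef
body[2] sub  r0, r0, #23 -> r0=0x45
body[3] mov  r3, r1 -> r3=0xef
body[4] sub  r0, r4, #43 -> r0=0x91
epilogue: pop r2=0x3e, sp=0x72
prologue pushed ['r2'] at ['0x71']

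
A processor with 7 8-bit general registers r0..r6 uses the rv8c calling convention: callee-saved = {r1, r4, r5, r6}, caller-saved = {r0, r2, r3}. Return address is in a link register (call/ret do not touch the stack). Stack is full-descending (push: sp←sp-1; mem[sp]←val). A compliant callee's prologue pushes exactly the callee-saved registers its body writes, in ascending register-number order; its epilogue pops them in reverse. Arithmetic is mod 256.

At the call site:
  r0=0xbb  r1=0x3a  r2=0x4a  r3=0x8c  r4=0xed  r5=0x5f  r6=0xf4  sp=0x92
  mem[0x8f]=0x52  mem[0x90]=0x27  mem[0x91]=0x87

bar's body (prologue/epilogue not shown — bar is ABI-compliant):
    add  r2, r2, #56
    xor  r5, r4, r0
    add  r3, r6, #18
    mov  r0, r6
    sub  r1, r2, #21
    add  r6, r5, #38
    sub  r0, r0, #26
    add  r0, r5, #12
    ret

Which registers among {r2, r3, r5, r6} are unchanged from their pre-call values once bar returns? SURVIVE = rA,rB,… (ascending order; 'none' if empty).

prologue: push r1 → mem[0x91]=0x3a, sp=0x91
prologue: push r5 → mem[0x90]=0x5f, sp=0x90
prologue: push r6 → mem[0x8f]=0xf4, sp=0x8f
body[0] add  r2, r2, #56 → r2=0x82
body[1] xor  r5, r4, r0 → r5=0x56
body[2] add  r3, r6, #18 → r3=0x06
body[3] mov  r0, r6 → r0=0xf4
body[4] sub  r1, r2, #21 → r1=0x6d
body[5] add  r6, r5, #38 → r6=0x7c
body[6] sub  r0, r0, #26 → r0=0xda
body[7] add  r0, r5, #12 → r0=0x62
epilogue: pop r6=0xf4, sp=0x90
epilogue: pop r5=0x5f, sp=0x91
epilogue: pop r1=0x3a, sp=0x92
r2: caller-saved, written=True
r3: caller-saved, written=True
r5: callee-saved, written=True
r6: callee-saved, written=True

SURVIVE = r5,r6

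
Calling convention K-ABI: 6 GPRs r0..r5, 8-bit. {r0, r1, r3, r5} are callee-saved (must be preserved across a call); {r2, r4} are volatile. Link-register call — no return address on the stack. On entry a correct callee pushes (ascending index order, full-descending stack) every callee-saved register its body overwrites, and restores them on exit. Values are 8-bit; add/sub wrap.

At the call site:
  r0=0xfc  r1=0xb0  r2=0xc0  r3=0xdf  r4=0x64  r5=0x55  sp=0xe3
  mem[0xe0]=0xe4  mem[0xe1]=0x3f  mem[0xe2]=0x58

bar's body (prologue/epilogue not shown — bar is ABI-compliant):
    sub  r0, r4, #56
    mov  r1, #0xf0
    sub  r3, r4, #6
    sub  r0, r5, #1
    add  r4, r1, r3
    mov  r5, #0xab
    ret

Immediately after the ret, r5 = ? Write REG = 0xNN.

REG = 0x55

prologue: push r0 -> mem[0xe2]=0xfc, sp=0xe2
prologue: push r1 -> mem[0xe1]=0xb0, sp=0xe1
prologue: push r3 -> mem[0xe0]=0xdf, sp=0xe0
prologue: push r5 -> mem[0xdf]=0x55, sp=0xdf
body[0] sub  r0, r4, #56 -> r0=0x2c
body[1] mov  r1, #0xf0 -> r1=0xf0
body[2] sub  r3, r4, #6 -> r3=0x5e
body[3] sub  r0, r5, #1 -> r0=0x54
body[4] add  r4, r1, r3 -> r4=0x4e
body[5] mov  r5, #0xab -> r5=0xab
epilogue: pop r5=0x55, sp=0xe0
epilogue: pop r3=0xdf, sp=0xe1
epilogue: pop r1=0xb0, sp=0xe2
epilogue: pop r0=0xfc, sp=0xe3
r5 is callee-saved -> restored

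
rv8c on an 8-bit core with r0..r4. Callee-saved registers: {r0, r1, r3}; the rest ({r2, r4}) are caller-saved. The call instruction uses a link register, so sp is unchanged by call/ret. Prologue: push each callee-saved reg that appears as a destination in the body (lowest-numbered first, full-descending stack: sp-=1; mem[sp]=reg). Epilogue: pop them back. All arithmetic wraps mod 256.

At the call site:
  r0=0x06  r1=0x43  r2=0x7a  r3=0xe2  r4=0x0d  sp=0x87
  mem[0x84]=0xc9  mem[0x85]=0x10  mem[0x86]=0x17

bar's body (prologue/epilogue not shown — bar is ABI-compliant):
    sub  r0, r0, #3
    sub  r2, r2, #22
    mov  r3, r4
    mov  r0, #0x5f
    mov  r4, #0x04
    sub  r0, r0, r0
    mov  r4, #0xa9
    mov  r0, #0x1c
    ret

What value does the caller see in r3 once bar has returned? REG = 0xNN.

REG = 0xe2

prologue: push r0 -> mem[0x86]=0x06, sp=0x86
prologue: push r3 -> mem[0x85]=0xe2, sp=0x85
body[0] sub  r0, r0, #3 -> r0=0x03
body[1] sub  r2, r2, #22 -> r2=0x64
body[2] mov  r3, r4 -> r3=0x0d
body[3] mov  r0, #0x5f -> r0=0x5f
body[4] mov  r4, #0x04 -> r4=0x04
body[5] sub  r0, r0, r0 -> r0=0x00
body[6] mov  r4, #0xa9 -> r4=0xa9
body[7] mov  r0, #0x1c -> r0=0x1c
epilogue: pop r3=0xe2, sp=0x86
epilogue: pop r0=0x06, sp=0x87
r3 is callee-saved -> restored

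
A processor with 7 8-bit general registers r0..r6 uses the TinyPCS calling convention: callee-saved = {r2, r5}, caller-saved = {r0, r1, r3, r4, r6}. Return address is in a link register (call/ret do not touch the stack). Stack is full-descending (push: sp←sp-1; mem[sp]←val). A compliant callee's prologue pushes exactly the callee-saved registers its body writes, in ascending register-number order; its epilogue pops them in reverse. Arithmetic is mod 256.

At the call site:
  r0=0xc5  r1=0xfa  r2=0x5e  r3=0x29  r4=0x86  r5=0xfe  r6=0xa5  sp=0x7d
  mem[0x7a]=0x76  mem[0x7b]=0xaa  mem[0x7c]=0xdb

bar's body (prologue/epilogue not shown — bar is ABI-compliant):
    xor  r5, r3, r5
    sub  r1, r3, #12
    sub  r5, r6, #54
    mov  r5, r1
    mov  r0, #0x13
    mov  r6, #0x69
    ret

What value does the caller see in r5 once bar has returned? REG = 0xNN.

REG = 0xfe

prologue: push r5 -> mem[0x7c]=0xfe, sp=0x7c
body[0] xor  r5, r3, r5 -> r5=0xd7
body[1] sub  r1, r3, #12 -> r1=0x1d
body[2] sub  r5, r6, #54 -> r5=0x6f
body[3] mov  r5, r1 -> r5=0x1d
body[4] mov  r0, #0x13 -> r0=0x13
body[5] mov  r6, #0x69 -> r6=0x69
epilogue: pop r5=0xfe, sp=0x7d
r5 is callee-saved -> restored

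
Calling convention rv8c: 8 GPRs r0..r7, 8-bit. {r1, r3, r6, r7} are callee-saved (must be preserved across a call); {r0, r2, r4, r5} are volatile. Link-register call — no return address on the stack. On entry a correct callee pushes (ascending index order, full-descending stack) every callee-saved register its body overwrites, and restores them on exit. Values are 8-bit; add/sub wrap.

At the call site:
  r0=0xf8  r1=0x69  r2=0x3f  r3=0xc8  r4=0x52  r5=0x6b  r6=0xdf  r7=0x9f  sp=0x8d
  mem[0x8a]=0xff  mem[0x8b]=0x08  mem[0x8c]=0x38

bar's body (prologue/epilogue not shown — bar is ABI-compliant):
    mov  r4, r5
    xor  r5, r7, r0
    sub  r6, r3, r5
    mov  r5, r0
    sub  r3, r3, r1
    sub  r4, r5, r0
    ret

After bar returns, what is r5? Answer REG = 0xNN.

prologue: push r3 → mem[0x8c]=0xc8, sp=0x8c
prologue: push r6 → mem[0x8b]=0xdf, sp=0x8b
body[0] mov  r4, r5 → r4=0x6b
body[1] xor  r5, r7, r0 → r5=0x67
body[2] sub  r6, r3, r5 → r6=0x61
body[3] mov  r5, r0 → r5=0xf8
body[4] sub  r3, r3, r1 → r3=0x5f
body[5] sub  r4, r5, r0 → r4=0x00
epilogue: pop r6=0xdf, sp=0x8c
epilogue: pop r3=0xc8, sp=0x8d
r5 is caller-saved → body value

REG = 0xf8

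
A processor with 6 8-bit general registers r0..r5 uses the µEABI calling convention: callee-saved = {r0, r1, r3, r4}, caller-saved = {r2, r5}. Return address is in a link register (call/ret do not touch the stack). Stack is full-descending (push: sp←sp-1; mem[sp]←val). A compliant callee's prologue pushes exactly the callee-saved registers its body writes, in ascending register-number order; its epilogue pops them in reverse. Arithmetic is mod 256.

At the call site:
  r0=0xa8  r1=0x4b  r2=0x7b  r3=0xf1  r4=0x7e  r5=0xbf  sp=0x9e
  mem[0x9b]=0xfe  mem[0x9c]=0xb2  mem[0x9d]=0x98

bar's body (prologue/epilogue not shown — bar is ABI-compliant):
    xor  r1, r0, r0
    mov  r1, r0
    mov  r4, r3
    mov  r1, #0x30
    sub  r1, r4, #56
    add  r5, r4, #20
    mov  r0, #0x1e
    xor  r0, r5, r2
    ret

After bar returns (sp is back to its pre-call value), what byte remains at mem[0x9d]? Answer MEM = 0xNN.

prologue: push r0 -> mem[0x9d]=0xa8, sp=0x9d
prologue: push r1 -> mem[0x9c]=0x4b, sp=0x9c
prologue: push r4 -> mem[0x9b]=0x7e, sp=0x9b
body[0] xor  r1, r0, r0 -> r1=0x00
body[1] mov  r1, r0 -> r1=0xa8
body[2] mov  r4, r3 -> r4=0xf1
body[3] mov  r1, #0x30 -> r1=0x30
body[4] sub  r1, r4, #56 -> r1=0xb9
body[5] add  r5, r4, #20 -> r5=0x05
body[6] mov  r0, #0x1e -> r0=0x1e
body[7] xor  r0, r5, r2 -> r0=0x7e
epilogue: pop r4=0x7e, sp=0x9c
epilogue: pop r1=0x4b, sp=0x9d
epilogue: pop r0=0xa8, sp=0x9e
prologue pushed ['r0', 'r1', 'r4'] at ['0x9d', '0x9c', '0x9b']

MEM = 0xa8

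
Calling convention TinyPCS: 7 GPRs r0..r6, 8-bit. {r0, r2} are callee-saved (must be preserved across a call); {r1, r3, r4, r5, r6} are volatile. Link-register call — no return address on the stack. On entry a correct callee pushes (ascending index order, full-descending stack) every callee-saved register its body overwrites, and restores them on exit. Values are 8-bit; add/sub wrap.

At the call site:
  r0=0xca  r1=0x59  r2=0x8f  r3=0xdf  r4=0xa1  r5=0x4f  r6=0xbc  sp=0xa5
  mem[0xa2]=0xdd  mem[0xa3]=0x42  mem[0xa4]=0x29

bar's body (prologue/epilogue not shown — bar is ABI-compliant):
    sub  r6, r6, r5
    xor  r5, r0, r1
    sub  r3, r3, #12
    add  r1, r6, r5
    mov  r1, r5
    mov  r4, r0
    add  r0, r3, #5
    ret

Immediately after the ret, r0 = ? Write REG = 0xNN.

prologue: push r0 → mem[0xa4]=0xca, sp=0xa4
body[0] sub  r6, r6, r5 → r6=0x6d
body[1] xor  r5, r0, r1 → r5=0x93
body[2] sub  r3, r3, #12 → r3=0xd3
body[3] add  r1, r6, r5 → r1=0x00
body[4] mov  r1, r5 → r1=0x93
body[5] mov  r4, r0 → r4=0xca
body[6] add  r0, r3, #5 → r0=0xd8
epilogue: pop r0=0xca, sp=0xa5
r0 is callee-saved → restored

REG = 0xca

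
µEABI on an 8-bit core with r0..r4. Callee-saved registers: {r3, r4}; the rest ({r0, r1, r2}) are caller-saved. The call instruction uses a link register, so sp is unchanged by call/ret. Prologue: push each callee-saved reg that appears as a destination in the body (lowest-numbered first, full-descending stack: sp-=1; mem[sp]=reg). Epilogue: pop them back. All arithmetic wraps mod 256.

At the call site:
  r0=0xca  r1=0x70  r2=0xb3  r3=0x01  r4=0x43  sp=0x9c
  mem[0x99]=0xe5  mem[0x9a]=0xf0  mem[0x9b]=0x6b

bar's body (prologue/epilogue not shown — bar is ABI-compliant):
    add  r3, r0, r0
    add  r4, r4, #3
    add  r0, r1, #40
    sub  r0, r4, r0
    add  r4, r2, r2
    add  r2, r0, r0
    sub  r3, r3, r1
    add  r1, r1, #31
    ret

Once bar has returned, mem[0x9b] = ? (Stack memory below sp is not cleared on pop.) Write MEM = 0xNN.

MEM = 0x01

prologue: push r3 -> mem[0x9b]=0x01, sp=0x9b
prologue: push r4 -> mem[0x9a]=0x43, sp=0x9a
body[0] add  r3, r0, r0 -> r3=0x94
body[1] add  r4, r4, #3 -> r4=0x46
body[2] add  r0, r1, #40 -> r0=0x98
body[3] sub  r0, r4, r0 -> r0=0xae
body[4] add  r4, r2, r2 -> r4=0x66
body[5] add  r2, r0, r0 -> r2=0x5c
body[6] sub  r3, r3, r1 -> r3=0x24
body[7] add  r1, r1, #31 -> r1=0x8f
epilogue: pop r4=0x43, sp=0x9b
epilogue: pop r3=0x01, sp=0x9c
prologue pushed ['r3', 'r4'] at ['0x9b', '0x9a']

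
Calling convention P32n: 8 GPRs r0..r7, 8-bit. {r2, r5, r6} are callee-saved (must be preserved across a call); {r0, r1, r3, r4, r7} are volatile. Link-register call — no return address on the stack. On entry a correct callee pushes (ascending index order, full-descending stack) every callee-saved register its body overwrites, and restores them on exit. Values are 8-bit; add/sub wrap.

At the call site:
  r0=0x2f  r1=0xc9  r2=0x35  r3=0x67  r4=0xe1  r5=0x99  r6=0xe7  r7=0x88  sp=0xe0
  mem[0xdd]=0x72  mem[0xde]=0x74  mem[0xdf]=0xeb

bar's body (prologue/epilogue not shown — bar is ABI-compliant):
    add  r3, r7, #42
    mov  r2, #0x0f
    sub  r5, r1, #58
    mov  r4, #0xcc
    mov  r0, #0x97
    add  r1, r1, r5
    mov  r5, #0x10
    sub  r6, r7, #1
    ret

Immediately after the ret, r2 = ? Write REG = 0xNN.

prologue: push r2 -> mem[0xdf]=0x35, sp=0xdf
prologue: push r5 -> mem[0xde]=0x99, sp=0xde
prologue: push r6 -> mem[0xdd]=0xe7, sp=0xdd
body[0] add  r3, r7, #42 -> r3=0xb2
body[1] mov  r2, #0x0f -> r2=0x0f
body[2] sub  r5, r1, #58 -> r5=0x8f
body[3] mov  r4, #0xcc -> r4=0xcc
body[4] mov  r0, #0x97 -> r0=0x97
body[5] add  r1, r1, r5 -> r1=0x58
body[6] mov  r5, #0x10 -> r5=0x10
body[7] sub  r6, r7, #1 -> r6=0x87
epilogue: pop r6=0xe7, sp=0xde
epilogue: pop r5=0x99, sp=0xdf
epilogue: pop r2=0x35, sp=0xe0
r2 is callee-saved -> restored

REG = 0x35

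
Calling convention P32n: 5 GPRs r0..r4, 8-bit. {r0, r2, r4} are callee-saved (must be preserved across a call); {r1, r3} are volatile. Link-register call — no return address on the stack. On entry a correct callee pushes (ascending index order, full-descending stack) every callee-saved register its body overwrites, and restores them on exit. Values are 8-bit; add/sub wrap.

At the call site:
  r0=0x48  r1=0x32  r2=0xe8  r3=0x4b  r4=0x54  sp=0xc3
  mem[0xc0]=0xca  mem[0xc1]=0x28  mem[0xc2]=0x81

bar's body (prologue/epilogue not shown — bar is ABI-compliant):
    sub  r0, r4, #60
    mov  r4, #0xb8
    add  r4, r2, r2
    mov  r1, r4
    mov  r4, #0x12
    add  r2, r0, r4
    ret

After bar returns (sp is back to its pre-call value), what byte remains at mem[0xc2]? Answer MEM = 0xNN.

MEM = 0x48

prologue: push r0 → mem[0xc2]=0x48, sp=0xc2
prologue: push r2 → mem[0xc1]=0xe8, sp=0xc1
prologue: push r4 → mem[0xc0]=0x54, sp=0xc0
body[0] sub  r0, r4, #60 → r0=0x18
body[1] mov  r4, #0xb8 → r4=0xb8
body[2] add  r4, r2, r2 → r4=0xd0
body[3] mov  r1, r4 → r1=0xd0
body[4] mov  r4, #0x12 → r4=0x12
body[5] add  r2, r0, r4 → r2=0x2a
epilogue: pop r4=0x54, sp=0xc1
epilogue: pop r2=0xe8, sp=0xc2
epilogue: pop r0=0x48, sp=0xc3
prologue pushed ['r0', 'r2', 'r4'] at ['0xc2', '0xc1', '0xc0']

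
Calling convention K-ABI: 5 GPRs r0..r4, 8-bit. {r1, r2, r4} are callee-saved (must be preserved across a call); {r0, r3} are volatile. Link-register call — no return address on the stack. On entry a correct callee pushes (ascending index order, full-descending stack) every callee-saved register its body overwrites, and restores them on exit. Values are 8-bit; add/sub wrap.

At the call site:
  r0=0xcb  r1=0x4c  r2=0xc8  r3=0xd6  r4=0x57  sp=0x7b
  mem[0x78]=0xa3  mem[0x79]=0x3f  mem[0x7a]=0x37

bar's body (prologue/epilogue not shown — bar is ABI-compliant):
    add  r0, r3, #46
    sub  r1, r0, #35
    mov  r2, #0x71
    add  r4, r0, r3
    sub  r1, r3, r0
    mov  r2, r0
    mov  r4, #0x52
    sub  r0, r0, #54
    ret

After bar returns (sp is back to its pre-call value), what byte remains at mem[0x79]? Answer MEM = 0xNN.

MEM = 0xc8

prologue: push r1 → mem[0x7a]=0x4c, sp=0x7a
prologue: push r2 → mem[0x79]=0xc8, sp=0x79
prologue: push r4 → mem[0x78]=0x57, sp=0x78
body[0] add  r0, r3, #46 → r0=0x04
body[1] sub  r1, r0, #35 → r1=0xe1
body[2] mov  r2, #0x71 → r2=0x71
body[3] add  r4, r0, r3 → r4=0xda
body[4] sub  r1, r3, r0 → r1=0xd2
body[5] mov  r2, r0 → r2=0x04
body[6] mov  r4, #0x52 → r4=0x52
body[7] sub  r0, r0, #54 → r0=0xce
epilogue: pop r4=0x57, sp=0x79
epilogue: pop r2=0xc8, sp=0x7a
epilogue: pop r1=0x4c, sp=0x7b
prologue pushed ['r1', 'r2', 'r4'] at ['0x7a', '0x79', '0x78']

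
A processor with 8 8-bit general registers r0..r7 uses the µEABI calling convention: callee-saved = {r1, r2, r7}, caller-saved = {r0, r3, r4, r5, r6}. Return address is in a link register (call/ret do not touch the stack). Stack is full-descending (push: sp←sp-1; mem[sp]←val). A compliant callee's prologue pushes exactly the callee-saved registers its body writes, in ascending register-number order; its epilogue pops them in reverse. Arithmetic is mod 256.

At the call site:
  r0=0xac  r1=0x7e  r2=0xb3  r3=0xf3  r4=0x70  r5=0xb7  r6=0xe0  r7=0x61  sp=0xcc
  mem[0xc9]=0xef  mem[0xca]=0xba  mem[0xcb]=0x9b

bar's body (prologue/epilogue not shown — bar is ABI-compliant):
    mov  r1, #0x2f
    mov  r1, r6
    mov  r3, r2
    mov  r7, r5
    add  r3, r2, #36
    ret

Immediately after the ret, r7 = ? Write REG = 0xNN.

prologue: push r1 -> mem[0xcb]=0x7e, sp=0xcb
prologue: push r7 -> mem[0xca]=0x61, sp=0xca
body[0] mov  r1, #0x2f -> r1=0x2f
body[1] mov  r1, r6 -> r1=0xe0
body[2] mov  r3, r2 -> r3=0xb3
body[3] mov  r7, r5 -> r7=0xb7
body[4] add  r3, r2, #36 -> r3=0xd7
epilogue: pop r7=0x61, sp=0xcb
epilogue: pop r1=0x7e, sp=0xcc
r7 is callee-saved -> restored

REG = 0x61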